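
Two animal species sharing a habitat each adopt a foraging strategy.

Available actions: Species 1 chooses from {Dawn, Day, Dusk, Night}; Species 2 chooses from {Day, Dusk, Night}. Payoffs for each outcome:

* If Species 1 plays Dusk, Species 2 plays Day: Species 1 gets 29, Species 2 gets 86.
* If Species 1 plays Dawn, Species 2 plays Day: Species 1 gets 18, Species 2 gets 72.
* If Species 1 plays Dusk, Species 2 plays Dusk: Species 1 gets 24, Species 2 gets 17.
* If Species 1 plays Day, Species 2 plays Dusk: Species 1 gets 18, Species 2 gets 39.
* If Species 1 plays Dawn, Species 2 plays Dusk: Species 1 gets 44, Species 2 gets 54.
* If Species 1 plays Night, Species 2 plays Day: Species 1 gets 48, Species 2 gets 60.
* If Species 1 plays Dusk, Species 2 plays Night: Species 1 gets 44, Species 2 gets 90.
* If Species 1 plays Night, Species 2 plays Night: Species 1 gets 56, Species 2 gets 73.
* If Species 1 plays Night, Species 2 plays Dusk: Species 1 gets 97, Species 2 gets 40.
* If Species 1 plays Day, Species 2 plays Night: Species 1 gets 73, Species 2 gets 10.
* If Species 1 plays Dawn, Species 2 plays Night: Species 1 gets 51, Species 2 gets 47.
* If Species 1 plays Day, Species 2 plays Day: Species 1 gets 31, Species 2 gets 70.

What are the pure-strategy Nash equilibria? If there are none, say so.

Check each profile: it is a Nash equilibrium iff no player can strictly gain by switching unilaterally.
(Dawn, Day): Species 1 can switch to Day (18 → 31). Not NE.
(Dawn, Dusk): Species 1 can switch to Night (44 → 97). Not NE.
(Dawn, Night): Species 1 can switch to Day (51 → 73). Not NE.
(Day, Day): Species 1 can switch to Night (31 → 48). Not NE.
(Day, Dusk): Species 1 can switch to Dawn (18 → 44). Not NE.
(Day, Night): Species 2 can switch to Day (10 → 70). Not NE.
(Dusk, Day): Species 1 can switch to Day (29 → 31). Not NE.
(Dusk, Dusk): Species 1 can switch to Dawn (24 → 44). Not NE.
(Dusk, Night): Species 1 can switch to Dawn (44 → 51). Not NE.
(Night, Day): Species 2 can switch to Night (60 → 73). Not NE.
(Night, Dusk): Species 2 can switch to Day (40 → 60). Not NE.
(Night, Night): Species 1 can switch to Day (56 → 73). Not NE.

This game has no pure Nash equilibrium.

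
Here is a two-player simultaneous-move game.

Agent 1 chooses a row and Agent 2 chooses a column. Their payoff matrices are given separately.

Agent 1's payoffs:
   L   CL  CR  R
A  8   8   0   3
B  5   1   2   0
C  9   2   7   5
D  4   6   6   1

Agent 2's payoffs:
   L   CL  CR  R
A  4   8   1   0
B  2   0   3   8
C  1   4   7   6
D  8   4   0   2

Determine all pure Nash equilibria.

The pure Nash equilibria are (A, CL); (C, CR).

Agent 1 against L: payoffs 8, 5, 9, 4 → best response C.
Agent 1 against CL: payoffs 8, 1, 2, 6 → best response A.
Agent 1 against CR: payoffs 0, 2, 7, 6 → best response C.
Agent 1 against R: payoffs 3, 0, 5, 1 → best response C.
Agent 2 against A: payoffs 4, 8, 1, 0 → best response CL.
Agent 2 against B: payoffs 2, 0, 3, 8 → best response R.
Agent 2 against C: payoffs 1, 4, 7, 6 → best response CR.
Agent 2 against D: payoffs 8, 4, 0, 2 → best response L.
Mutual best responses: (A, CL); (C, CR).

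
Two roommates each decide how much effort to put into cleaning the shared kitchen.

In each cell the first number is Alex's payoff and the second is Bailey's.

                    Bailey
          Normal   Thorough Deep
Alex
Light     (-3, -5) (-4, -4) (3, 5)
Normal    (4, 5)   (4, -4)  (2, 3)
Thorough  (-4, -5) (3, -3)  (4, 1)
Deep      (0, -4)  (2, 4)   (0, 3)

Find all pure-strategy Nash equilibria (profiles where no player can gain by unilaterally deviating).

(Normal, Normal), (Thorough, Deep)

Alex against Normal: payoffs -3, 4, -4, 0 → best response Normal.
Alex against Thorough: payoffs -4, 4, 3, 2 → best response Normal.
Alex against Deep: payoffs 3, 2, 4, 0 → best response Thorough.
Bailey against Light: payoffs -5, -4, 5 → best response Deep.
Bailey against Normal: payoffs 5, -4, 3 → best response Normal.
Bailey against Thorough: payoffs -5, -3, 1 → best response Deep.
Bailey against Deep: payoffs -4, 4, 3 → best response Thorough.
Mutual best responses: (Normal, Normal); (Thorough, Deep).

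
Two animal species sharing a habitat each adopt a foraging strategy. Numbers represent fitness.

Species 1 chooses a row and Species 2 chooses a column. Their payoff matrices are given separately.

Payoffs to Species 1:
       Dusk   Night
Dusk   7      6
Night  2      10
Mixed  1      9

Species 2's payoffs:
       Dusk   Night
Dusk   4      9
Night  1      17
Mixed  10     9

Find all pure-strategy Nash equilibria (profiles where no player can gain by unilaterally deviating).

(Night, Night)

(Dusk, Dusk): Species 2 can switch to Night (4 → 9). Not NE.
(Dusk, Night): Species 1 can switch to Night (6 → 10). Not NE.
(Night, Dusk): Species 1 can switch to Dusk (2 → 7). Not NE.
(Night, Night): Species 1 gets 10, best alternative 9; Species 2 gets 17, best alternative 1. No profitable deviation — NE.
(Mixed, Dusk): Species 1 can switch to Dusk (1 → 7). Not NE.
(Mixed, Night): Species 1 can switch to Night (9 → 10). Not NE.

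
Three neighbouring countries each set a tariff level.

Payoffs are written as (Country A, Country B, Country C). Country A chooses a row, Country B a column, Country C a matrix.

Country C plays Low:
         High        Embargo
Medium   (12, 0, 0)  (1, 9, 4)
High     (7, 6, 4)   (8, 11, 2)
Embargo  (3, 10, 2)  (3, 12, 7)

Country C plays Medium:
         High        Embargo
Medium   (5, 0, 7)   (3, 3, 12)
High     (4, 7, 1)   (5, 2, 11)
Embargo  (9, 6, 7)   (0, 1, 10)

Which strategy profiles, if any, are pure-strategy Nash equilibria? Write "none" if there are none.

The unique pure-strategy Nash equilibrium is (Embargo, High, Medium).

Country A against (High, Low): payoffs 12, 7, 3 → best response Medium.
Country A against (High, Medium): payoffs 5, 4, 9 → best response Embargo.
Country A against (Embargo, Low): payoffs 1, 8, 3 → best response High.
Country A against (Embargo, Medium): payoffs 3, 5, 0 → best response High.
Country B against (Medium, Low): payoffs 0, 9 → best response Embargo.
Country B against (Medium, Medium): payoffs 0, 3 → best response Embargo.
Country B against (High, Low): payoffs 6, 11 → best response Embargo.
Country B against (High, Medium): payoffs 7, 2 → best response High.
Country B against (Embargo, Low): payoffs 10, 12 → best response Embargo.
Country B against (Embargo, Medium): payoffs 6, 1 → best response High.
Country C against (Medium, High): payoffs 0, 7 → best response Medium.
Country C against (Medium, Embargo): payoffs 4, 12 → best response Medium.
Country C against (High, High): payoffs 4, 1 → best response Low.
Country C against (High, Embargo): payoffs 2, 11 → best response Medium.
Country C against (Embargo, High): payoffs 2, 7 → best response Medium.
Country C against (Embargo, Embargo): payoffs 7, 10 → best response Medium.
Mutual best responses: (Embargo, High, Medium).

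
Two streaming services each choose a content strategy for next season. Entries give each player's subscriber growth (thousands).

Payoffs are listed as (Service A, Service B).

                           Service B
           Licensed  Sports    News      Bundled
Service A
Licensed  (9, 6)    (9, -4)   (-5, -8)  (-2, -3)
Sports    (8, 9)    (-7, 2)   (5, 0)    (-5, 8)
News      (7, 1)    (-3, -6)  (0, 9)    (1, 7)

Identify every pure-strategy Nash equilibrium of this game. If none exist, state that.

Service A against Licensed: payoffs 9, 8, 7 → best response Licensed.
Service A against Sports: payoffs 9, -7, -3 → best response Licensed.
Service A against News: payoffs -5, 5, 0 → best response Sports.
Service A against Bundled: payoffs -2, -5, 1 → best response News.
Service B against Licensed: payoffs 6, -4, -8, -3 → best response Licensed.
Service B against Sports: payoffs 9, 2, 0, 8 → best response Licensed.
Service B against News: payoffs 1, -6, 9, 7 → best response News.
Mutual best responses: (Licensed, Licensed).

The unique pure-strategy Nash equilibrium is (Licensed, Licensed).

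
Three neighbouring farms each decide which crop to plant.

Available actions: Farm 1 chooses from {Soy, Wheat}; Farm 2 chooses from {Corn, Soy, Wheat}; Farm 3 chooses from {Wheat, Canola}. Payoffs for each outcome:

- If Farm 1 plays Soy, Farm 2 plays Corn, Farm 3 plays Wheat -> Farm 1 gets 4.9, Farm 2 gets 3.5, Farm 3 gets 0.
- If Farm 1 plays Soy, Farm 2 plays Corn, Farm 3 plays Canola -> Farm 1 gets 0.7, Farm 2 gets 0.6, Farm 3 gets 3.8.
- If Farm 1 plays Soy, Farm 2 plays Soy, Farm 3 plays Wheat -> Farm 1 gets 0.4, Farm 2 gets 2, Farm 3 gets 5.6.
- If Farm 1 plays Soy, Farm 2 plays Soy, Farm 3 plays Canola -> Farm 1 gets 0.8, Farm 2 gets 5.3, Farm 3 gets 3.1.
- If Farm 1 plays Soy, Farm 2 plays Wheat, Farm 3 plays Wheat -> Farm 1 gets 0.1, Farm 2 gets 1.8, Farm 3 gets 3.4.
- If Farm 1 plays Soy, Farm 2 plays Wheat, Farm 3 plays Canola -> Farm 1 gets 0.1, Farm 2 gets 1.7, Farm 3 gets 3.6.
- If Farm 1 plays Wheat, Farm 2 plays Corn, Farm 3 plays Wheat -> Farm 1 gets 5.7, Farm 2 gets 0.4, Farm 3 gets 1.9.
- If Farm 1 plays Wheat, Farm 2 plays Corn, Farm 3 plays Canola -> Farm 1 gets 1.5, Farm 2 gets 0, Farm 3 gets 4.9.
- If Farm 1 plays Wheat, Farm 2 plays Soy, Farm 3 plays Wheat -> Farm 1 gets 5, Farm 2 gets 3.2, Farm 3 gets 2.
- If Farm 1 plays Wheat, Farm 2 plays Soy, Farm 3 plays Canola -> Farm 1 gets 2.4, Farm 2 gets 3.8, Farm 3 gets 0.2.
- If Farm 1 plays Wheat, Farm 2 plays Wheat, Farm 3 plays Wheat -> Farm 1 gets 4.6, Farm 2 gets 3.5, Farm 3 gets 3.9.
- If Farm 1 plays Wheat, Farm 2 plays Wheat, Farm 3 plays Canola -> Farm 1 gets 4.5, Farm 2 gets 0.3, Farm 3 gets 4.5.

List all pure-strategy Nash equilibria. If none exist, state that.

There is no pure-strategy Nash equilibrium.

Farm 1 against (Corn, Wheat): payoffs 4.9, 5.7 → best response Wheat.
Farm 1 against (Corn, Canola): payoffs 0.7, 1.5 → best response Wheat.
Farm 1 against (Soy, Wheat): payoffs 0.4, 5 → best response Wheat.
Farm 1 against (Soy, Canola): payoffs 0.8, 2.4 → best response Wheat.
Farm 1 against (Wheat, Wheat): payoffs 0.1, 4.6 → best response Wheat.
Farm 1 against (Wheat, Canola): payoffs 0.1, 4.5 → best response Wheat.
Farm 2 against (Soy, Wheat): payoffs 3.5, 2, 1.8 → best response Corn.
Farm 2 against (Soy, Canola): payoffs 0.6, 5.3, 1.7 → best response Soy.
Farm 2 against (Wheat, Wheat): payoffs 0.4, 3.2, 3.5 → best response Wheat.
Farm 2 against (Wheat, Canola): payoffs 0, 3.8, 0.3 → best response Soy.
Farm 3 against (Soy, Corn): payoffs 0, 3.8 → best response Canola.
Farm 3 against (Soy, Soy): payoffs 5.6, 3.1 → best response Wheat.
Farm 3 against (Soy, Wheat): payoffs 3.4, 3.6 → best response Canola.
Farm 3 against (Wheat, Corn): payoffs 1.9, 4.9 → best response Canola.
Farm 3 against (Wheat, Soy): payoffs 2, 0.2 → best response Wheat.
Farm 3 against (Wheat, Wheat): payoffs 3.9, 4.5 → best response Canola.
No profile is a mutual best response for all players.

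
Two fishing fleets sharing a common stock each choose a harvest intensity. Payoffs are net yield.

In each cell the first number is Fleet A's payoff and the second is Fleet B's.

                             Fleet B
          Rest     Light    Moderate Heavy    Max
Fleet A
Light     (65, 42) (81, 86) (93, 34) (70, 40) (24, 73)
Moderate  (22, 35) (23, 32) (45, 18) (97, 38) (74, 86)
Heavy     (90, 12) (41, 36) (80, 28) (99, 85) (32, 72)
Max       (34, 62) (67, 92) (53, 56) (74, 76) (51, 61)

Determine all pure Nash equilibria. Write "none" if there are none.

Pure-strategy Nash equilibria: (Light, Light); (Moderate, Max); (Heavy, Heavy)

(Light, Rest): Fleet A can switch to Heavy (65 → 90). Not NE.
(Light, Light): Fleet A gets 81, best alternative 67; Fleet B gets 86, best alternative 73. No profitable deviation — NE.
(Light, Moderate): Fleet B can switch to Rest (34 → 42). Not NE.
(Light, Heavy): Fleet A can switch to Moderate (70 → 97). Not NE.
(Light, Max): Fleet A can switch to Moderate (24 → 74). Not NE.
(Moderate, Rest): Fleet A can switch to Light (22 → 65). Not NE.
(Moderate, Light): Fleet A can switch to Light (23 → 81). Not NE.
(Moderate, Max): Fleet A gets 74, best alternative 51; Fleet B gets 86, best alternative 38. No profitable deviation — NE.
(Heavy, Heavy): Fleet A gets 99, best alternative 97; Fleet B gets 85, best alternative 72. No profitable deviation — NE.
(The remaining 11 profiles each have a profitable deviation by the same check.)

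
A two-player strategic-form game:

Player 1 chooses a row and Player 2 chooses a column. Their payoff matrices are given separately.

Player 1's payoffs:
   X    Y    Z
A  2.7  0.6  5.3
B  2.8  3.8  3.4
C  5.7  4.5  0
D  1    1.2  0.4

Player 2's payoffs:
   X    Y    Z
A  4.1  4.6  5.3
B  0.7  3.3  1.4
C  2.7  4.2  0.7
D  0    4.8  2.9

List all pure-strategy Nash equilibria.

Player 1 against X: payoffs 2.7, 2.8, 5.7, 1 → best response C.
Player 1 against Y: payoffs 0.6, 3.8, 4.5, 1.2 → best response C.
Player 1 against Z: payoffs 5.3, 3.4, 0, 0.4 → best response A.
Player 2 against A: payoffs 4.1, 4.6, 5.3 → best response Z.
Player 2 against B: payoffs 0.7, 3.3, 1.4 → best response Y.
Player 2 against C: payoffs 2.7, 4.2, 0.7 → best response Y.
Player 2 against D: payoffs 0, 4.8, 2.9 → best response Y.
Mutual best responses: (A, Z); (C, Y).

The pure Nash equilibria are (A, Z) and (C, Y).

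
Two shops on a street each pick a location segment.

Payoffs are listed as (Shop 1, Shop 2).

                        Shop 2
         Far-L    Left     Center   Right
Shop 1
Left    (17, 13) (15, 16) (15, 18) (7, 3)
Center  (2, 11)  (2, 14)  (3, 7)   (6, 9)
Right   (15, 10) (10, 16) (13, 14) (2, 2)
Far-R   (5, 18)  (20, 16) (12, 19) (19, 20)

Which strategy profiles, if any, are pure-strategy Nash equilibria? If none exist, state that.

Mark each player's best response to every combination of opponents' strategies; a profile where every player is best-responding is a pure Nash equilibrium.
Shop 1 against Far-L: payoffs 17, 2, 15, 5 → best response Left.
Shop 1 against Left: payoffs 15, 2, 10, 20 → best response Far-R.
Shop 1 against Center: payoffs 15, 3, 13, 12 → best response Left.
Shop 1 against Right: payoffs 7, 6, 2, 19 → best response Far-R.
Shop 2 against Left: payoffs 13, 16, 18, 3 → best response Center.
Shop 2 against Center: payoffs 11, 14, 7, 9 → best response Left.
Shop 2 against Right: payoffs 10, 16, 14, 2 → best response Left.
Shop 2 against Far-R: payoffs 18, 16, 19, 20 → best response Right.
Mutual best responses: (Left, Center); (Far-R, Right).

The pure Nash equilibria are (Left, Center), (Far-R, Right).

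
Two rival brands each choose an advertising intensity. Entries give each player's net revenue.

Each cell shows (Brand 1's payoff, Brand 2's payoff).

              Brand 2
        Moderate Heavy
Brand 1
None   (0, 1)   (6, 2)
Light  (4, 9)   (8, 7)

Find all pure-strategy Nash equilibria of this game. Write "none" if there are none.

(Light, Moderate)

(None, Moderate): Brand 1 can switch to Light (0 → 4). Not NE.
(None, Heavy): Brand 1 can switch to Light (6 → 8). Not NE.
(Light, Moderate): Brand 1 gets 4, best alternative 0; Brand 2 gets 9, best alternative 7. No profitable deviation — NE.
(Light, Heavy): Brand 2 can switch to Moderate (7 → 9). Not NE.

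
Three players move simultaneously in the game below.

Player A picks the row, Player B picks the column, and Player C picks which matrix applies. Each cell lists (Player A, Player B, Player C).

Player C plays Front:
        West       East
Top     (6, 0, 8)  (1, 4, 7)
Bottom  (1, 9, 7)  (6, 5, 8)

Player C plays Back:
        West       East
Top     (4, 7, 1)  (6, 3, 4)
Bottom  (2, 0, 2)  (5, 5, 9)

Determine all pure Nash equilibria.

Player A against (West, Front): payoffs 6, 1 → best response Top.
Player A against (West, Back): payoffs 4, 2 → best response Top.
Player A against (East, Front): payoffs 1, 6 → best response Bottom.
Player A against (East, Back): payoffs 6, 5 → best response Top.
Player B against (Top, Front): payoffs 0, 4 → best response East.
Player B against (Top, Back): payoffs 7, 3 → best response West.
Player B against (Bottom, Front): payoffs 9, 5 → best response West.
Player B against (Bottom, Back): payoffs 0, 5 → best response East.
Player C against (Top, West): payoffs 8, 1 → best response Front.
Player C against (Top, East): payoffs 7, 4 → best response Front.
Player C against (Bottom, West): payoffs 7, 2 → best response Front.
Player C against (Bottom, East): payoffs 8, 9 → best response Back.
No profile is a mutual best response for all players.

This game has no pure Nash equilibrium.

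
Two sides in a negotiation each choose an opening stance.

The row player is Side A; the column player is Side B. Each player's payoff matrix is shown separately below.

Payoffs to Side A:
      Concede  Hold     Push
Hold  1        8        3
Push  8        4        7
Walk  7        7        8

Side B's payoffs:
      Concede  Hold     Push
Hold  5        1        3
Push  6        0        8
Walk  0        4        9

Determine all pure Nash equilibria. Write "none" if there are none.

Side A against Concede: payoffs 1, 8, 7 → best response Push.
Side A against Hold: payoffs 8, 4, 7 → best response Hold.
Side A against Push: payoffs 3, 7, 8 → best response Walk.
Side B against Hold: payoffs 5, 1, 3 → best response Concede.
Side B against Push: payoffs 6, 0, 8 → best response Push.
Side B against Walk: payoffs 0, 4, 9 → best response Push.
Mutual best responses: (Walk, Push).

(Walk, Push)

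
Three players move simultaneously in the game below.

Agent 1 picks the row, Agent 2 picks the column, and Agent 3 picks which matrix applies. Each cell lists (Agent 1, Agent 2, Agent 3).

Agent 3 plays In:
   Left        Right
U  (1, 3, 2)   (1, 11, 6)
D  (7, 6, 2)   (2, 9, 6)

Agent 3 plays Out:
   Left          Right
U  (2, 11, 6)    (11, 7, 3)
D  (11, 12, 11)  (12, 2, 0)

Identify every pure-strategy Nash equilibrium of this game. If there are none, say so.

Mark each player's best response to every combination of opponents' strategies; a profile where every player is best-responding is a pure Nash equilibrium.
Agent 1 against (Left, In): payoffs 1, 7 → best response D.
Agent 1 against (Left, Out): payoffs 2, 11 → best response D.
Agent 1 against (Right, In): payoffs 1, 2 → best response D.
Agent 1 against (Right, Out): payoffs 11, 12 → best response D.
Agent 2 against (U, In): payoffs 3, 11 → best response Right.
Agent 2 against (U, Out): payoffs 11, 7 → best response Left.
Agent 2 against (D, In): payoffs 6, 9 → best response Right.
Agent 2 against (D, Out): payoffs 12, 2 → best response Left.
Agent 3 against (U, Left): payoffs 2, 6 → best response Out.
Agent 3 against (U, Right): payoffs 6, 3 → best response In.
Agent 3 against (D, Left): payoffs 2, 11 → best response Out.
Agent 3 against (D, Right): payoffs 6, 0 → best response In.
Mutual best responses: (D, Left, Out); (D, Right, In).

(D, Left, Out) and (D, Right, In)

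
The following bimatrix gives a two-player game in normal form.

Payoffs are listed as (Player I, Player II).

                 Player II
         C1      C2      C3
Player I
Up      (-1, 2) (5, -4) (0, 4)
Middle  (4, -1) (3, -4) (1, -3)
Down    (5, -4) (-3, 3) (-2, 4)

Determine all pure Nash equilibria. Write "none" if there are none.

This game has no pure Nash equilibrium.

For each player, find the best response to each opponent profile; mutual best responses are the pure NE.
Player I against C1: payoffs -1, 4, 5 → best response Down.
Player I against C2: payoffs 5, 3, -3 → best response Up.
Player I against C3: payoffs 0, 1, -2 → best response Middle.
Player II against Up: payoffs 2, -4, 4 → best response C3.
Player II against Middle: payoffs -1, -4, -3 → best response C1.
Player II against Down: payoffs -4, 3, 4 → best response C3.
No profile is a mutual best response for all players.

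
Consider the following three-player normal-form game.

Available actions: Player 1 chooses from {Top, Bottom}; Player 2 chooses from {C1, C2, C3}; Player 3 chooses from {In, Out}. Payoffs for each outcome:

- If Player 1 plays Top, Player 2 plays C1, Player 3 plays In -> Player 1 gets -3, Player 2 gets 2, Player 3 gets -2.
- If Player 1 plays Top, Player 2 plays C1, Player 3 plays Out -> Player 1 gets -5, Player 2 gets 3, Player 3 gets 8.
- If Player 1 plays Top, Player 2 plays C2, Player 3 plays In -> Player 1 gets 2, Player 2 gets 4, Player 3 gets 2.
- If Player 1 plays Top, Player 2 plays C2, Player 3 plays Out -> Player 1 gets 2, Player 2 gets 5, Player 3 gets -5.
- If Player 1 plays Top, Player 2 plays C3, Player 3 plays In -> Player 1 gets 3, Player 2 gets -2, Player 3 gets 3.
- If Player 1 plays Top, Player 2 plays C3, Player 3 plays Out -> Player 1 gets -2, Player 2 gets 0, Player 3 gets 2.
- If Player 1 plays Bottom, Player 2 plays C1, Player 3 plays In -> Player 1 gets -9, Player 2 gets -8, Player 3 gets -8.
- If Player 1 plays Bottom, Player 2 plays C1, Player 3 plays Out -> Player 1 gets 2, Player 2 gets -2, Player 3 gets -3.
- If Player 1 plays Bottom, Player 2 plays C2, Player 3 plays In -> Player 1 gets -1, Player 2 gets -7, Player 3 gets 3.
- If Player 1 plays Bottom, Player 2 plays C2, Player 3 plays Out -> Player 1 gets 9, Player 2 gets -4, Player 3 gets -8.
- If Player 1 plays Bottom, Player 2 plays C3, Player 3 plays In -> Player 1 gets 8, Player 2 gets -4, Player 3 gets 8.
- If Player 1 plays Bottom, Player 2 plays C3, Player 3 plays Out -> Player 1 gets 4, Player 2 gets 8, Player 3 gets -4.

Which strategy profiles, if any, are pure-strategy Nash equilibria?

For each player, find the best response to each opponent profile; mutual best responses are the pure NE.
Player 1 against (C1, In): payoffs -3, -9 → best response Top.
Player 1 against (C1, Out): payoffs -5, 2 → best response Bottom.
Player 1 against (C2, In): payoffs 2, -1 → best response Top.
Player 1 against (C2, Out): payoffs 2, 9 → best response Bottom.
Player 1 against (C3, In): payoffs 3, 8 → best response Bottom.
Player 1 against (C3, Out): payoffs -2, 4 → best response Bottom.
Player 2 against (Top, In): payoffs 2, 4, -2 → best response C2.
Player 2 against (Top, Out): payoffs 3, 5, 0 → best response C2.
Player 2 against (Bottom, In): payoffs -8, -7, -4 → best response C3.
Player 2 against (Bottom, Out): payoffs -2, -4, 8 → best response C3.
Player 3 against (Top, C1): payoffs -2, 8 → best response Out.
Player 3 against (Top, C2): payoffs 2, -5 → best response In.
Player 3 against (Top, C3): payoffs 3, 2 → best response In.
Player 3 against (Bottom, C1): payoffs -8, -3 → best response Out.
Player 3 against (Bottom, C2): payoffs 3, -8 → best response In.
Player 3 against (Bottom, C3): payoffs 8, -4 → best response In.
Mutual best responses: (Top, C2, In); (Bottom, C3, In).

(Top, C2, In), (Bottom, C3, In)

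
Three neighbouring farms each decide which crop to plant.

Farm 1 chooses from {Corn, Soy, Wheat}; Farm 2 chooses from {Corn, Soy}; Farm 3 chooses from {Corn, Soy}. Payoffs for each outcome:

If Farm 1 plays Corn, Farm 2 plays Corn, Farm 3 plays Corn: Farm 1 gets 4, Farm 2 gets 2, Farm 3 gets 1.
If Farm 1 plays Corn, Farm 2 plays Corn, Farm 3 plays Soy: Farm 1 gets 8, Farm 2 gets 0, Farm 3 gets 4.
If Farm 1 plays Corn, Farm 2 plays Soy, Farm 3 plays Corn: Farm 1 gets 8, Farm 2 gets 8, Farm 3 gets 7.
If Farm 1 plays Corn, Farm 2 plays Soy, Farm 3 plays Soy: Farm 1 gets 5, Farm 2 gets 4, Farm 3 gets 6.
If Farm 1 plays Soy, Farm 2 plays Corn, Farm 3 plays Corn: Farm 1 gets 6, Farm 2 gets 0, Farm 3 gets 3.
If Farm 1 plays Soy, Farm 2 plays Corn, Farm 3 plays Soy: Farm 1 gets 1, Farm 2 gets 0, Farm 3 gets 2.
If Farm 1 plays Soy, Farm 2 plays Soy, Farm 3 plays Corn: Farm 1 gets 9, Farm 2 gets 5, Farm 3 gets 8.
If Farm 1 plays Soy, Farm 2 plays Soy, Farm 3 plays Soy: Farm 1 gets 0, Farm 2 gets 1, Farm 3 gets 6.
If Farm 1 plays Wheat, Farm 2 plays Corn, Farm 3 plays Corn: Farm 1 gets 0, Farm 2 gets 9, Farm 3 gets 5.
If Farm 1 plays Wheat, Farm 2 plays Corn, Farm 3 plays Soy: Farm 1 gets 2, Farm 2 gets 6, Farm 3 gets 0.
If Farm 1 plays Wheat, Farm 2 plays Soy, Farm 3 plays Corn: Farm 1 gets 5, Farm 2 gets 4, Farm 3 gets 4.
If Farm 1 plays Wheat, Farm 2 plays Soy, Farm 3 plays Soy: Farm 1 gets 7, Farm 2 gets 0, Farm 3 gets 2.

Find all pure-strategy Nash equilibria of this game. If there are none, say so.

For each strategy profile, look for a profitable unilateral deviation.
(Corn, Corn, Corn): Farm 1 can switch to Soy (4 → 6). Not NE.
(Corn, Corn, Soy): Farm 2 can switch to Soy (0 → 4). Not NE.
(Corn, Soy, Corn): Farm 1 can switch to Soy (8 → 9). Not NE.
(Corn, Soy, Soy): Farm 1 can switch to Wheat (5 → 7). Not NE.
(Soy, Corn, Corn): Farm 2 can switch to Soy (0 → 5). Not NE.
(Soy, Corn, Soy): Farm 1 can switch to Corn (1 → 8). Not NE.
(Soy, Soy, Corn): Farm 1 gets 9, best alternative 8; Farm 2 gets 5, best alternative 0; Farm 3 gets 8, best alternative 6. No profitable deviation — NE.
(Soy, Soy, Soy): Farm 1 can switch to Corn (0 → 5). Not NE.
(Wheat, Corn, Corn): Farm 1 can switch to Corn (0 → 4). Not NE.
(Wheat, Corn, Soy): Farm 1 can switch to Corn (2 → 8). Not NE.
(Wheat, Soy, Corn): Farm 1 can switch to Corn (5 → 8). Not NE.
(Wheat, Soy, Soy): Farm 2 can switch to Corn (0 → 6). Not NE.

The unique pure-strategy Nash equilibrium is (Soy, Soy, Corn).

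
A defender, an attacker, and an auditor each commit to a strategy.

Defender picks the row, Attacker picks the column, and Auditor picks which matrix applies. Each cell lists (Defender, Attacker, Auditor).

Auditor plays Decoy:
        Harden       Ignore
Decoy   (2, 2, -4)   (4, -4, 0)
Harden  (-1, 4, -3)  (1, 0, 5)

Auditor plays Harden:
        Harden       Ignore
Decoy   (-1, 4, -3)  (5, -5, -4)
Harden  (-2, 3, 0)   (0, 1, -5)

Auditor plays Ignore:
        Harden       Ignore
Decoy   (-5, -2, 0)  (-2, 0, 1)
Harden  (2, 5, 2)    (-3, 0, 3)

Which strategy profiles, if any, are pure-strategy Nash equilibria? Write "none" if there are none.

(Decoy, Harden, Decoy): Auditor can switch to Harden (-4 → -3). Not NE.
(Decoy, Harden, Harden): Auditor can switch to Ignore (-3 → 0). Not NE.
(Decoy, Harden, Ignore): Defender can switch to Harden (-5 → 2). Not NE.
(Decoy, Ignore, Decoy): Attacker can switch to Harden (-4 → 2). Not NE.
(Decoy, Ignore, Harden): Attacker can switch to Harden (-5 → 4). Not NE.
(Decoy, Ignore, Ignore): Defender gets -2, best alternative -3; Attacker gets 0, best alternative -2; Auditor gets 1, best alternative 0. No profitable deviation — NE.
(Harden, Harden, Decoy): Defender can switch to Decoy (-1 → 2). Not NE.
(Harden, Harden, Harden): Defender can switch to Decoy (-2 → -1). Not NE.
(Harden, Harden, Ignore): Defender gets 2, best alternative -5; Attacker gets 5, best alternative 0; Auditor gets 2, best alternative 0. No profitable deviation — NE.
(Harden, Ignore, Decoy): Defender can switch to Decoy (1 → 4). Not NE.
(Harden, Ignore, Harden): Defender can switch to Decoy (0 → 5). Not NE.
(Harden, Ignore, Ignore): Defender can switch to Decoy (-3 → -2). Not NE.

(Decoy, Ignore, Ignore), (Harden, Harden, Ignore)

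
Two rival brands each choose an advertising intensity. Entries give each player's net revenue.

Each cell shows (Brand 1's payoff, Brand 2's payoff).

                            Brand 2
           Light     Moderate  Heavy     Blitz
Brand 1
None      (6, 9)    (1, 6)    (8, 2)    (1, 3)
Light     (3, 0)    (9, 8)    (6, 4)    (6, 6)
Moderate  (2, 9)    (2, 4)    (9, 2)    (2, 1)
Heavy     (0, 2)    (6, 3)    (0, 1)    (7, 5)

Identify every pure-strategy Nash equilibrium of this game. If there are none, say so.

Brand 1 against Light: payoffs 6, 3, 2, 0 → best response None.
Brand 1 against Moderate: payoffs 1, 9, 2, 6 → best response Light.
Brand 1 against Heavy: payoffs 8, 6, 9, 0 → best response Moderate.
Brand 1 against Blitz: payoffs 1, 6, 2, 7 → best response Heavy.
Brand 2 against None: payoffs 9, 6, 2, 3 → best response Light.
Brand 2 against Light: payoffs 0, 8, 4, 6 → best response Moderate.
Brand 2 against Moderate: payoffs 9, 4, 2, 1 → best response Light.
Brand 2 against Heavy: payoffs 2, 3, 1, 5 → best response Blitz.
Mutual best responses: (None, Light); (Light, Moderate); (Heavy, Blitz).

The pure Nash equilibria are (None, Light) and (Light, Moderate) and (Heavy, Blitz).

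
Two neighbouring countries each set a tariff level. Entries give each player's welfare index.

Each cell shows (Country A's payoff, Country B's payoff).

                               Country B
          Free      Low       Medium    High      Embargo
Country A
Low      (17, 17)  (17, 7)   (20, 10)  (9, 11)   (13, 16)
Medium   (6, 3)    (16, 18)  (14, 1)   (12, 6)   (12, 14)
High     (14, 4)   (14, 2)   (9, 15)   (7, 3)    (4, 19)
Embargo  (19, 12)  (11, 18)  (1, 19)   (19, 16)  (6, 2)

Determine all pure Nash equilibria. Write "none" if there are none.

Country A against Free: payoffs 17, 6, 14, 19 → best response Embargo.
Country A against Low: payoffs 17, 16, 14, 11 → best response Low.
Country A against Medium: payoffs 20, 14, 9, 1 → best response Low.
Country A against High: payoffs 9, 12, 7, 19 → best response Embargo.
Country A against Embargo: payoffs 13, 12, 4, 6 → best response Low.
Country B against Low: payoffs 17, 7, 10, 11, 16 → best response Free.
Country B against Medium: payoffs 3, 18, 1, 6, 14 → best response Low.
Country B against High: payoffs 4, 2, 15, 3, 19 → best response Embargo.
Country B against Embargo: payoffs 12, 18, 19, 16, 2 → best response Medium.
No profile is a mutual best response for all players.

There is no pure-strategy Nash equilibrium.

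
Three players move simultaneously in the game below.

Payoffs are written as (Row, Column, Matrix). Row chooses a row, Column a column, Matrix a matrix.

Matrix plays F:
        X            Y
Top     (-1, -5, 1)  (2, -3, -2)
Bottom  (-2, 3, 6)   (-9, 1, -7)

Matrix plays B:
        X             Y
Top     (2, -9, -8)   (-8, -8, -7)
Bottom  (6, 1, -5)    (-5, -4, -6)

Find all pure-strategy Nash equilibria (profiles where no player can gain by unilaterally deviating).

(Top, X, F): Column can switch to Y (-5 → -3). Not NE.
(Top, X, B): Row can switch to Bottom (2 → 6). Not NE.
(Top, Y, F): Row gets 2, best alternative -9; Column gets -3, best alternative -5; Matrix gets -2, best alternative -7. No profitable deviation — NE.
(Top, Y, B): Row can switch to Bottom (-8 → -5). Not NE.
(Bottom, X, F): Row can switch to Top (-2 → -1). Not NE.
(Bottom, X, B): Matrix can switch to F (-5 → 6). Not NE.
(Bottom, Y, F): Row can switch to Top (-9 → 2). Not NE.
(Bottom, Y, B): Column can switch to X (-4 → 1). Not NE.

(Top, Y, F)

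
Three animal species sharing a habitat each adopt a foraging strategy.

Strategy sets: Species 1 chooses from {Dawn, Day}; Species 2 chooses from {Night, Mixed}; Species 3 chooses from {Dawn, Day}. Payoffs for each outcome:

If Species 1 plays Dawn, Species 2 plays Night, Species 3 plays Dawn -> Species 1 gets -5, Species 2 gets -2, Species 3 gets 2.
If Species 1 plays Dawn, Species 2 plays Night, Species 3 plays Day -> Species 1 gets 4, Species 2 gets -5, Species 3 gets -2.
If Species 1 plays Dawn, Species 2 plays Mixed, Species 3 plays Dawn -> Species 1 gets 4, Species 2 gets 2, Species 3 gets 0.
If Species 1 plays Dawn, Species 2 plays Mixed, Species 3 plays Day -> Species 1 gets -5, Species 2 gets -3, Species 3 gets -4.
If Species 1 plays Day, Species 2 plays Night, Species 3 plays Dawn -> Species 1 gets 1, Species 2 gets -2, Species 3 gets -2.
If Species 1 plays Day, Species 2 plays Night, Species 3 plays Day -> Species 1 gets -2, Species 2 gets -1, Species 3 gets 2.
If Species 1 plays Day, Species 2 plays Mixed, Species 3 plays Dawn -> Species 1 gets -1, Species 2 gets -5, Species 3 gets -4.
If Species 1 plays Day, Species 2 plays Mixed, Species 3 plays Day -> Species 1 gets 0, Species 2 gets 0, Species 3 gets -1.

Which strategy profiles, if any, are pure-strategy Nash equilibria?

The pure Nash equilibria are (Dawn, Mixed, Dawn) and (Day, Mixed, Day).

Species 1 against (Night, Dawn): payoffs -5, 1 → best response Day.
Species 1 against (Night, Day): payoffs 4, -2 → best response Dawn.
Species 1 against (Mixed, Dawn): payoffs 4, -1 → best response Dawn.
Species 1 against (Mixed, Day): payoffs -5, 0 → best response Day.
Species 2 against (Dawn, Dawn): payoffs -2, 2 → best response Mixed.
Species 2 against (Dawn, Day): payoffs -5, -3 → best response Mixed.
Species 2 against (Day, Dawn): payoffs -2, -5 → best response Night.
Species 2 against (Day, Day): payoffs -1, 0 → best response Mixed.
Species 3 against (Dawn, Night): payoffs 2, -2 → best response Dawn.
Species 3 against (Dawn, Mixed): payoffs 0, -4 → best response Dawn.
Species 3 against (Day, Night): payoffs -2, 2 → best response Day.
Species 3 against (Day, Mixed): payoffs -4, -1 → best response Day.
Mutual best responses: (Dawn, Mixed, Dawn); (Day, Mixed, Day).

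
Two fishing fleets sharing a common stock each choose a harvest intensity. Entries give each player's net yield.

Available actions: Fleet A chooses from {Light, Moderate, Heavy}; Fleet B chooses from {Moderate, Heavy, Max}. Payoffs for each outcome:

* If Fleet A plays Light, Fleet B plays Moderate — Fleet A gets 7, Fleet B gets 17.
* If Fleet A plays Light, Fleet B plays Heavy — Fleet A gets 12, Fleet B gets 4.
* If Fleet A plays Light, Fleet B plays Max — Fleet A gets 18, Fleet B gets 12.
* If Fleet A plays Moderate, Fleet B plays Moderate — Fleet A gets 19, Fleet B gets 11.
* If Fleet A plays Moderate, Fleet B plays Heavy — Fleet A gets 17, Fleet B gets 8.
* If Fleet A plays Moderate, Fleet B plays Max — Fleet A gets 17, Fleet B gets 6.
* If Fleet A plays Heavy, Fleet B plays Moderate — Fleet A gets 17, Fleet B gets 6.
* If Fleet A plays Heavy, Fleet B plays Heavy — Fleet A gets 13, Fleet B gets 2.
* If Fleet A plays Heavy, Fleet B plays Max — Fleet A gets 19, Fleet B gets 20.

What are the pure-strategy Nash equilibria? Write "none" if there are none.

Pure-strategy Nash equilibria: (Moderate, Moderate), (Heavy, Max)

Fleet A against Moderate: payoffs 7, 19, 17 → best response Moderate.
Fleet A against Heavy: payoffs 12, 17, 13 → best response Moderate.
Fleet A against Max: payoffs 18, 17, 19 → best response Heavy.
Fleet B against Light: payoffs 17, 4, 12 → best response Moderate.
Fleet B against Moderate: payoffs 11, 8, 6 → best response Moderate.
Fleet B against Heavy: payoffs 6, 2, 20 → best response Max.
Mutual best responses: (Moderate, Moderate); (Heavy, Max).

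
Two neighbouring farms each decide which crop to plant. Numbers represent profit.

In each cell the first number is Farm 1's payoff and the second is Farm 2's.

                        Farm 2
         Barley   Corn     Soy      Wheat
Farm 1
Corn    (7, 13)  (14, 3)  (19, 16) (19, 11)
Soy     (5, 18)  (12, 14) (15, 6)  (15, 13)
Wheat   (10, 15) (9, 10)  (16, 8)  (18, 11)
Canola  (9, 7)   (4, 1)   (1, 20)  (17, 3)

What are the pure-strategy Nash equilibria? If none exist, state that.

(Corn, Soy), (Wheat, Barley)

Check each profile: it is a Nash equilibrium iff no player can strictly gain by switching unilaterally.
(Corn, Barley): Farm 1 can switch to Wheat (7 → 10). Not NE.
(Corn, Corn): Farm 2 can switch to Barley (3 → 13). Not NE.
(Corn, Soy): Farm 1 gets 19, best alternative 16; Farm 2 gets 16, best alternative 13. No profitable deviation — NE.
(Corn, Wheat): Farm 2 can switch to Barley (11 → 13). Not NE.
(Soy, Barley): Farm 1 can switch to Corn (5 → 7). Not NE.
(Soy, Corn): Farm 1 can switch to Corn (12 → 14). Not NE.
(Soy, Soy): Farm 1 can switch to Corn (15 → 19). Not NE.
(Soy, Wheat): Farm 1 can switch to Corn (15 → 19). Not NE.
(Wheat, Barley): Farm 1 gets 10, best alternative 9; Farm 2 gets 15, best alternative 11. No profitable deviation — NE.
(Wheat, Corn): Farm 1 can switch to Corn (9 → 14). Not NE.
(The remaining 6 profiles each have a profitable deviation by the same check.)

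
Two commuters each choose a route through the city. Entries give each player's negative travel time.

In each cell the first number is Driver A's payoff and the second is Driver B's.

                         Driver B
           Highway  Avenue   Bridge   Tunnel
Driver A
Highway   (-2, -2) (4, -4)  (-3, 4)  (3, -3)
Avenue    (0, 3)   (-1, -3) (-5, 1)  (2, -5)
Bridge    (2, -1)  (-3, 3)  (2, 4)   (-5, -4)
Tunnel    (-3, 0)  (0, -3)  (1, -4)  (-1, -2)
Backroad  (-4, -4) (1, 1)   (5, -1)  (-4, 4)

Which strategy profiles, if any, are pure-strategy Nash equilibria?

Driver A against Highway: payoffs -2, 0, 2, -3, -4 → best response Bridge.
Driver A against Avenue: payoffs 4, -1, -3, 0, 1 → best response Highway.
Driver A against Bridge: payoffs -3, -5, 2, 1, 5 → best response Backroad.
Driver A against Tunnel: payoffs 3, 2, -5, -1, -4 → best response Highway.
Driver B against Highway: payoffs -2, -4, 4, -3 → best response Bridge.
Driver B against Avenue: payoffs 3, -3, 1, -5 → best response Highway.
Driver B against Bridge: payoffs -1, 3, 4, -4 → best response Bridge.
Driver B against Tunnel: payoffs 0, -3, -4, -2 → best response Highway.
Driver B against Backroad: payoffs -4, 1, -1, 4 → best response Tunnel.
No profile is a mutual best response for all players.

No pure-strategy Nash equilibrium.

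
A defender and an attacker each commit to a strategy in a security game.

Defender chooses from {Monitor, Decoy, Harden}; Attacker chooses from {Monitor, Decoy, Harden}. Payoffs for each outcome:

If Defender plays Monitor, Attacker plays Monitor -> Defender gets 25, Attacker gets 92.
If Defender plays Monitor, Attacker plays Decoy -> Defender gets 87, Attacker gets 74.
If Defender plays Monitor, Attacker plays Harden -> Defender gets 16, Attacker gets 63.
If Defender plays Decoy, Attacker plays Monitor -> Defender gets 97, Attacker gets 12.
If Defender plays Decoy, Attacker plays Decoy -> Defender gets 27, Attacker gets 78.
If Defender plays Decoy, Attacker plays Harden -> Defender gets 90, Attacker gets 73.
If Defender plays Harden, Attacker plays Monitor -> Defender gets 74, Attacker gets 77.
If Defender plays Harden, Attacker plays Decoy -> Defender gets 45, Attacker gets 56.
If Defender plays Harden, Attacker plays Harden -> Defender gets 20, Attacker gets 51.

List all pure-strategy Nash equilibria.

This game has no pure Nash equilibrium.

For each strategy profile, look for a profitable unilateral deviation.
(Monitor, Monitor): Defender can switch to Decoy (25 → 97). Not NE.
(Monitor, Decoy): Attacker can switch to Monitor (74 → 92). Not NE.
(Monitor, Harden): Defender can switch to Decoy (16 → 90). Not NE.
(Decoy, Monitor): Attacker can switch to Decoy (12 → 78). Not NE.
(Decoy, Decoy): Defender can switch to Monitor (27 → 87). Not NE.
(Decoy, Harden): Attacker can switch to Decoy (73 → 78). Not NE.
(Harden, Monitor): Defender can switch to Decoy (74 → 97). Not NE.
(Harden, Decoy): Defender can switch to Monitor (45 → 87). Not NE.
(Harden, Harden): Defender can switch to Decoy (20 → 90). Not NE.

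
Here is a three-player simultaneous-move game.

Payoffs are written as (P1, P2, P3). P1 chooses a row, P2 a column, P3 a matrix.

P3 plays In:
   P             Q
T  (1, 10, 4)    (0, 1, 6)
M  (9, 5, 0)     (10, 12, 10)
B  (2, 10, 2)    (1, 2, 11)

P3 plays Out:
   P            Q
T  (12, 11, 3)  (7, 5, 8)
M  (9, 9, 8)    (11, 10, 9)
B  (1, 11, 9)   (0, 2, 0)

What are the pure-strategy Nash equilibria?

P1 against (P, In): payoffs 1, 9, 2 → best response M.
P1 against (P, Out): payoffs 12, 9, 1 → best response T.
P1 against (Q, In): payoffs 0, 10, 1 → best response M.
P1 against (Q, Out): payoffs 7, 11, 0 → best response M.
P2 against (T, In): payoffs 10, 1 → best response P.
P2 against (T, Out): payoffs 11, 5 → best response P.
P2 against (M, In): payoffs 5, 12 → best response Q.
P2 against (M, Out): payoffs 9, 10 → best response Q.
P2 against (B, In): payoffs 10, 2 → best response P.
P2 against (B, Out): payoffs 11, 2 → best response P.
P3 against (T, P): payoffs 4, 3 → best response In.
P3 against (T, Q): payoffs 6, 8 → best response Out.
P3 against (M, P): payoffs 0, 8 → best response Out.
P3 against (M, Q): payoffs 10, 9 → best response In.
P3 against (B, P): payoffs 2, 9 → best response Out.
P3 against (B, Q): payoffs 11, 0 → best response In.
Mutual best responses: (M, Q, In).

(M, Q, In)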